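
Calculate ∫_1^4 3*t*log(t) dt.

Integrate by parts once (u = ln t, dv = 3*t dt).
An antiderivative is F(t) = 3*t**2*(2*log(t) - 1)/4.
Then F(4) - F(1) = (-12 + 48*log(2)) - (-3/4) = -45/4 + 48*log(2).

-45/4 + 48*log(2)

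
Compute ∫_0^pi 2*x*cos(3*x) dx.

-4/9

Integrate by parts once (u = x, dv = 2*cos(3*x) dx).
An antiderivative is F(x) = 2*x*sin(3*x)/3 + 2*cos(3*x)/9.
Then F(pi) - F(0) = (-2/9) - (2/9) = -4/9.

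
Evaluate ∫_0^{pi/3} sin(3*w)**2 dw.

pi/6

Use the identity sin^2(3*w) = (1 - cos(6*w))/2.
An antiderivative is F(w) = w/2 - sin(6*w)/12.
Then F(pi/3) - F(0) = (pi/6) - (0) = pi/6.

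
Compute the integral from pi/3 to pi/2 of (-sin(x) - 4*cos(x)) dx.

An antiderivative is F(x) = -4*sin(x) + cos(x).
Then F(pi/2) - F(pi/3) = (-4) - (1/2 - 2*sqrt(3)) = -9/2 + 2*sqrt(3).

-9/2 + 2*sqrt(3)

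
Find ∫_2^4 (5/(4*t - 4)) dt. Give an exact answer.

An antiderivative is F(t) = 5*log(4*t - 4)/4.
Then F(4) - F(2) = (5*log(12)/4) - (5*log(2)/2) = 5*log(3)/4.

5*log(3)/4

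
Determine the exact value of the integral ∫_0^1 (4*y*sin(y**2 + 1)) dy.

Let u = y**2 + 1, so du = 2*y dy. When y = 0, u = 1; when y = 1, u = 2.
The integral becomes 2·∫ sin(u) du from 1 to 2, with antiderivative -2*cos(u).
Back in y: F(y) = -2*cos(y**2 + 1).
Then F(1) - F(0) = (-2*cos(2)) - (-2*cos(1)) = -2*cos(2) + 2*cos(1).

-2*cos(2) + 2*cos(1)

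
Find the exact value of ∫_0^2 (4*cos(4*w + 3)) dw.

Let u = 4*w + 3, so du = 4 dw. When w = 0, u = 3; when w = 2, u = 11.
The integral becomes ∫ cos(u) du from 3 to 11, with antiderivative sin(u).
Back in w: F(w) = sin(4*w + 3).
Then F(2) - F(0) = (sin(11)) - (sin(3)) = sin(11) - sin(3).

sin(11) - sin(3)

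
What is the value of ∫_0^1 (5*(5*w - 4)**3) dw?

Let u = 5*w - 4, so du = 5 dw. When w = 0, u = -4; when w = 1, u = 1.
The integral becomes ∫ u**3 du from -4 to 1, with antiderivative u**4/4.
Back in w: F(w) = (5*w - 4)**4/4.
Then F(1) - F(0) = (1/4) - (64) = -255/4.

-255/4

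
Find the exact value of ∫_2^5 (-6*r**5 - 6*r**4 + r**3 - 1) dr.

By the power rule, an antiderivative is F(r) = -r**6 - 6*r**5/5 + r**4/4 - r.
Then F(5) - F(2) = (-76895/4) - (-502/5) = -382467/20.

-382467/20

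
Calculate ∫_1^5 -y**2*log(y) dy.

124/9 - 125*log(5)/3

Integrate by parts once (u = ln y, dv = -y**2 dy).
An antiderivative is F(y) = -y**3*(3*log(y) - 1)/9.
Then F(5) - F(1) = (125/9 - 125*log(5)/3) - (1/9) = 124/9 - 125*log(5)/3.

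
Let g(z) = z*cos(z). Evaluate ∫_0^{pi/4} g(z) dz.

-1 + sqrt(2)*pi/8 + sqrt(2)/2

Integrate by parts once (u = z, dv = cos(z) dz).
An antiderivative is F(z) = z*sin(z) + cos(z).
Then F(pi/4) - F(0) = (sqrt(2)*(pi + 4)/8) - (1) = -1 + sqrt(2)*pi/8 + sqrt(2)/2.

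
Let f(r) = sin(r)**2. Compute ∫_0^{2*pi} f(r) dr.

Use the identity sin^2(r) = (1 - cos(2*r))/2.
An antiderivative is F(r) = r/2 - sin(2*r)/4.
Then F(2*pi) - F(0) = (pi) - (0) = pi.

pi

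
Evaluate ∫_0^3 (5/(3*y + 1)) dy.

An antiderivative is F(y) = 5*log(3*y + 1)/3.
Then F(3) - F(0) = (5*log(10)/3) - (0) = 5*log(10)/3.

5*log(10)/3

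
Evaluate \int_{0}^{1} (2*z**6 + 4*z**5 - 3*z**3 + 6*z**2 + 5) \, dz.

605/84

By the power rule, an antiderivative is F(z) = 2*z**7/7 + 2*z**6/3 - 3*z**4/4 + 2*z**3 + 5*z.
Then F(1) - F(0) = (605/84) - (0) = 605/84.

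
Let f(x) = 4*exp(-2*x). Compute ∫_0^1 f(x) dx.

2 - 2*exp(-2)

An antiderivative is F(x) = -2*exp(-2*x).
Then F(1) - F(0) = (-2*exp(-2)) - (-2) = 2 - 2*exp(-2).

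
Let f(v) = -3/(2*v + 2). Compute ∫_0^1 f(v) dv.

An antiderivative is F(v) = -3*log(2*v + 2)/2.
Then F(1) - F(0) = (-log(8)) - (-3*log(2)/2) = -3*log(2)/2.

-3*log(2)/2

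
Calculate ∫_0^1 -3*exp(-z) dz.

-3 + 3*exp(-1)

An antiderivative is F(z) = 3*exp(-z).
Then F(1) - F(0) = (3*exp(-1)) - (3) = -3 + 3*exp(-1).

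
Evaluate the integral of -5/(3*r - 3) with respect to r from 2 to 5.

-10*log(2)/3

An antiderivative is F(r) = -5*log(3*r - 3)/3.
Then F(5) - F(2) = (-5*log(12)/3) - (-5*log(3)/3) = -10*log(2)/3.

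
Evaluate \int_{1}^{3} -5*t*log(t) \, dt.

10 - 45*log(3)/2

Integrate by parts once (u = ln t, dv = -5*t dt).
An antiderivative is F(t) = -5*t**2*(2*log(t) - 1)/4.
Then F(3) - F(1) = (45/4 - 45*log(3)/2) - (5/4) = 10 - 45*log(3)/2.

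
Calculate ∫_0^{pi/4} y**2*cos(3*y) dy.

Integrate by parts twice (u = y^2, dv = cos(3*y) dy).
An antiderivative is F(y) = y**2*sin(3*y)/3 + 2*y*cos(3*y)/9 - 2*sin(3*y)/27.
Then F(pi/4) - F(0) = (sqrt(2)*(-24*pi - 32 + 9*pi**2)/864) - (0) = sqrt(2)*(-24*pi - 32 + 9*pi**2)/864.

sqrt(2)*(-24*pi - 32 + 9*pi**2)/864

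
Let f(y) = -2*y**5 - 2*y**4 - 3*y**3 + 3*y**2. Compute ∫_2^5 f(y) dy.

-135279/20

By the power rule, an antiderivative is F(y) = -y**6/3 - 2*y**5/5 - 3*y**4/4 + y**3.
Then F(5) - F(2) = (-81625/12) - (-572/15) = -135279/20.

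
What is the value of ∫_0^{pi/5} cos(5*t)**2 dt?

Use the identity cos^2(5*t) = (1 + cos(10*t))/2.
An antiderivative is F(t) = t/2 + sin(10*t)/20.
Then F(pi/5) - F(0) = (pi/10) - (0) = pi/10.

pi/10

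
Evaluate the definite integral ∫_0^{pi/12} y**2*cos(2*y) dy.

Integrate by parts twice (u = y^2, dv = cos(2*y) dy).
An antiderivative is F(y) = y**2*sin(2*y)/2 + y*cos(2*y)/2 - sin(2*y)/4.
Then F(pi/12) - F(0) = (-1/8 + pi**2/576 + sqrt(3)*pi/48) - (0) = -1/8 + pi**2/576 + sqrt(3)*pi/48.

-1/8 + pi**2/576 + sqrt(3)*pi/48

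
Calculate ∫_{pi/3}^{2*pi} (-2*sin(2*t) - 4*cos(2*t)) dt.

An antiderivative is F(t) = -2*sin(2*t) + cos(2*t).
Then F(2*pi) - F(pi/3) = (1) - (-sqrt(3) - 1/2) = 3/2 + sqrt(3).

3/2 + sqrt(3)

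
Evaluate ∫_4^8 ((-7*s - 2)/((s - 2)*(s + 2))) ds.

Factor the denominator: s**2 - 4 = (s + 2)(s - 2).
Partial fractions: (-7*s - 2)/((s - 2)*(s + 2)) = -3/(s + 2) - 4/(s - 2).
An antiderivative is F(s) = -4*log(s - 2) - 3*log(s + 2).
Then F(8) - F(4) = (-7*log(2) - 3*log(5) - 4*log(3)) - (-7*log(2) - 3*log(3)) = -3*log(5) - log(3).

-3*log(5) - log(3)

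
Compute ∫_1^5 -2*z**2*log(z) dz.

248/9 - 250*log(5)/3

Integrate by parts once (u = ln z, dv = -2*z**2 dz).
An antiderivative is F(z) = -2*z**3*(3*log(z) - 1)/9.
Then F(5) - F(1) = (250/9 - 250*log(5)/3) - (2/9) = 248/9 - 250*log(5)/3.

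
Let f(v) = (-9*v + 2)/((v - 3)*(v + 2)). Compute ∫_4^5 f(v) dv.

-4*log(7) - log(2) + 4*log(3)

Factor the denominator: v**2 - v - 6 = (v + 2)(v - 3).
Partial fractions: (-9*v + 2)/((v - 3)*(v + 2)) = -4/(v + 2) - 5/(v - 3).
An antiderivative is F(v) = -5*log(v - 3) - 4*log(v + 2).
Then F(5) - F(4) = (-4*log(7) - 5*log(2)) - (-4*log(3) - 4*log(2)) = -4*log(7) - log(2) + 4*log(3).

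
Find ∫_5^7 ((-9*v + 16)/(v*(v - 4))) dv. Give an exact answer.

Factor the denominator: v**2 - 4*v = v(v - 4).
Partial fractions: (-9*v + 16)/(v*(v - 4)) = -4/v - 5/(v - 4).
An antiderivative is F(v) = -4*log(v) - 5*log(v - 4).
Then F(7) - F(5) = (-4*log(7) - 5*log(3)) - (-4*log(5)) = -4*log(7) - 5*log(3) + 4*log(5).

-4*log(7) - 5*log(3) + 4*log(5)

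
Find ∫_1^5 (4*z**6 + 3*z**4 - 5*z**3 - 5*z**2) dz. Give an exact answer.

By the power rule, an antiderivative is F(z) = 4*z**7/7 + 3*z**5/5 - 5*z**4/4 - 5*z**3/3.
Then F(5) - F(1) = (3824375/84) - (-733/420) = 4780652/105.

4780652/105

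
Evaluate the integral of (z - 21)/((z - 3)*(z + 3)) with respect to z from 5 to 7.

Factor the denominator: z**2 - 9 = (z + 3)(z - 3).
Partial fractions: (z - 21)/((z - 3)*(z + 3)) = 4/(z + 3) - 3/(z - 3).
An antiderivative is F(z) = -3*log(z - 3) + 4*log(z + 3).
Then F(7) - F(5) = (-2*log(2) + 4*log(5)) - (9*log(2)) = -11*log(2) + 4*log(5).

-11*log(2) + 4*log(5)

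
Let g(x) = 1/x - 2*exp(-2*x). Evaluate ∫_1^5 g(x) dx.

-exp(-2) + exp(-10) + log(5)

An antiderivative is F(x) = log(x) + exp(-2*x).
Then F(5) - F(1) = (exp(-10) + log(5)) - (exp(-2)) = -exp(-2) + exp(-10) + log(5).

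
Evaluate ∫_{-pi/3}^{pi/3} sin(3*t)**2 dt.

pi/3

Use the identity sin^2(3*t) = (1 - cos(6*t))/2.
An antiderivative is F(t) = t/2 - sin(6*t)/12.
Then F(pi/3) - F(-pi/3) = (pi/6) - (-pi/6) = pi/3.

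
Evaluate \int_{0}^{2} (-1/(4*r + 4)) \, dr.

An antiderivative is F(r) = -log(4*r + 4)/4.
Then F(2) - F(0) = (-log(12)/4) - (-log(2)/2) = -log(3)/4.

-log(3)/4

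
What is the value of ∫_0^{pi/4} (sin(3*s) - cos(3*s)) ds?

1/3

An antiderivative is F(s) = -sin(3*s)/3 - cos(3*s)/3.
Then F(pi/4) - F(0) = (0) - (-1/3) = 1/3.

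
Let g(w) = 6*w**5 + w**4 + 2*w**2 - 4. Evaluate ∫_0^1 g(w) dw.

By the power rule, an antiderivative is F(w) = w**6 + w**5/5 + 2*w**3/3 - 4*w.
Then F(1) - F(0) = (-32/15) - (0) = -32/15.

-32/15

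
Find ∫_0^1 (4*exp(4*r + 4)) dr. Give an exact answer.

Let u = 4*r + 4, so du = 4 dr. When r = 0, u = 4; when r = 1, u = 8.
The integral becomes ∫ exp(u) du from 4 to 8, with antiderivative exp(u).
Back in r: F(r) = exp(4*r + 4).
Then F(1) - F(0) = (exp(8)) - (exp(4)) = -exp(4) + exp(8).

-exp(4) + exp(8)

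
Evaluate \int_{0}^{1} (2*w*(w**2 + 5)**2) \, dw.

91/3

Let u = w**2 + 5, so du = 2*w dw. When w = 0, u = 5; when w = 1, u = 6.
The integral becomes ∫ u**2 du from 5 to 6, with antiderivative u**3/3.
Back in w: F(w) = (w**2 + 5)**3/3.
Then F(1) - F(0) = (72) - (125/3) = 91/3.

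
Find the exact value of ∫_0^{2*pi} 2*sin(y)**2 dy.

Use the identity sin^2(y) = (1 - cos(2*y))/2.
An antiderivative is F(y) = y - sin(2*y)/2.
Then F(2*pi) - F(0) = (2*pi) - (0) = 2*pi.

2*pi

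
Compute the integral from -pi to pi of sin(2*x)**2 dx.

pi

Use the identity sin^2(2*x) = (1 - cos(4*x))/2.
An antiderivative is F(x) = x/2 - sin(4*x)/8.
Then F(pi) - F(-pi) = (pi/2) - (-pi/2) = pi.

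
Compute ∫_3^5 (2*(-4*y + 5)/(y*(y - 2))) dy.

-5*log(5) + 2*log(3)

Factor the denominator: y**2 - 2*y = y(y - 2).
Partial fractions: 2*(-4*y + 5)/(y*(y - 2)) = -5/y - 3/(y - 2).
An antiderivative is F(y) = -5*log(y) - 3*log(y - 2).
Then F(5) - F(3) = (-5*log(5) - 3*log(3)) - (-5*log(3)) = -5*log(5) + 2*log(3).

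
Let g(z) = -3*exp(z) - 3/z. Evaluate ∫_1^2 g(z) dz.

-3*exp(2) - 3*log(2) + 3*exp(1)

An antiderivative is F(z) = -3*exp(z) - 3*log(z).
Then F(2) - F(1) = (-3*exp(2) - 3*log(2)) - (-3*exp(1)) = -3*exp(2) - 3*log(2) + 3*exp(1).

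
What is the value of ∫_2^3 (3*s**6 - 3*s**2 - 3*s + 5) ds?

By the power rule, an antiderivative is F(s) = 3*s**7/7 - s**3 - 3*s**2/2 + 5*s.
Then F(3) - F(2) = (12765/14) - (356/7) = 12053/14.

12053/14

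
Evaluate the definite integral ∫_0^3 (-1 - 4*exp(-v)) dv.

-7 + 4*exp(-3)

An antiderivative is F(v) = -v + 4*exp(-v).
Then F(3) - F(0) = (-3 + 4*exp(-3)) - (4) = -7 + 4*exp(-3).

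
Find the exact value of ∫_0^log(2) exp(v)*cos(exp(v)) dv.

-sin(1) + sin(2)

Let u = exp(v), so du = exp(v) dv. When v = 0, u = 1; when v = log(2), u = 2.
The integral becomes ∫ cos(u) du from 1 to 2, with antiderivative sin(u).
Back in v: F(v) = sin(exp(v)).
Then F(log(2)) - F(0) = (sin(2)) - (sin(1)) = -sin(1) + sin(2).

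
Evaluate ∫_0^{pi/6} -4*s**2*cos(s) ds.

Integrate by parts twice (u = s^2, dv = -4*cos(s) ds).
An antiderivative is F(s) = -4*s**2*sin(s) - 8*s*cos(s) + 8*sin(s).
Then F(pi/6) - F(0) = (-2*sqrt(3)*pi/3 - pi**2/18 + 4) - (0) = -2*sqrt(3)*pi/3 - pi**2/18 + 4.

-2*sqrt(3)*pi/3 - pi**2/18 + 4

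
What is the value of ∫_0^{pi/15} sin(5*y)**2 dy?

-sqrt(3)/40 + pi/30

Use the identity sin^2(5*y) = (1 - cos(10*y))/2.
An antiderivative is F(y) = y/2 - sin(10*y)/20.
Then F(pi/15) - F(0) = (-sqrt(3)/40 + pi/30) - (0) = -sqrt(3)/40 + pi/30.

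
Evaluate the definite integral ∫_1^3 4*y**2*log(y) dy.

-104/9 + 36*log(3)

Integrate by parts once (u = ln y, dv = 4*y**2 dy).
An antiderivative is F(y) = 4*y**3*(3*log(y) - 1)/9.
Then F(3) - F(1) = (-12 + 36*log(3)) - (-4/9) = -104/9 + 36*log(3).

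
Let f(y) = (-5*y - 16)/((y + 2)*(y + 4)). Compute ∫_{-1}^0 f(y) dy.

-7*log(2) + 2*log(3)

Factor the denominator: y**2 + 6*y + 8 = (y + 4)(y + 2).
Partial fractions: (-5*y - 16)/((y + 2)*(y + 4)) = -2/(y + 4) - 3/(y + 2).
An antiderivative is F(y) = -3*log(y + 2) - 2*log(y + 4).
Then F(0) - F(-1) = (-7*log(2)) - (-log(9)) = -7*log(2) + 2*log(3).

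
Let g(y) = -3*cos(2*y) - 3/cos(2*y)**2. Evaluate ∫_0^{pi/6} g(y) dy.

An antiderivative is F(y) = -3*sin(2*y)/2 - 3*tan(2*y)/2.
Then F(pi/6) - F(0) = (-9*sqrt(3)/4) - (0) = -9*sqrt(3)/4.

-9*sqrt(3)/4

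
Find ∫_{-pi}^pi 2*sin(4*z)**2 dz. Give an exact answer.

2*pi

Use the identity sin^2(4*z) = (1 - cos(8*z))/2.
An antiderivative is F(z) = z - sin(8*z)/8.
Then F(pi) - F(-pi) = (pi) - (-pi) = 2*pi.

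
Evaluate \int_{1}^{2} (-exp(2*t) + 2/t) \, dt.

An antiderivative is F(t) = -exp(2*t)/2 + 2*log(t).
Then F(2) - F(1) = (-exp(4)/2 + log(4)) - (-exp(2)/2) = -exp(4)/2 + log(4) + exp(2)/2.

-exp(4)/2 + log(4) + exp(2)/2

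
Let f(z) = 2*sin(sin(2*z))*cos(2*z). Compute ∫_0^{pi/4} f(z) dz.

Let u = sin(2*z), so du = 2*cos(2*z) dz. When z = 0, u = 0; when z = pi/4, u = 1.
The integral becomes ∫ sin(u) du from 0 to 1, with antiderivative -cos(u).
Back in z: F(z) = -cos(sin(2*z)).
Then F(pi/4) - F(0) = (-cos(1)) - (-1) = 1 - cos(1).

1 - cos(1)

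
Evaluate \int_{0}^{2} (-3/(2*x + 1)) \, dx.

-3*log(5)/2

An antiderivative is F(x) = -3*log(2*x + 1)/2.
Then F(2) - F(0) = (-3*log(5)/2) - (0) = -3*log(5)/2.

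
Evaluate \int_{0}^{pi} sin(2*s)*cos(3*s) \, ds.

Use the identity sin(2*s)cos(3*s) = [sin(5*s) + sin(-s)]/2.
An antiderivative is F(s) = cos(s)/2 - cos(5*s)/10.
Then F(pi) - F(0) = (-2/5) - (2/5) = -4/5.

-4/5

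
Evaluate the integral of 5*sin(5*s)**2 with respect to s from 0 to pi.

5*pi/2

Use the identity sin^2(5*s) = (1 - cos(10*s))/2.
An antiderivative is F(s) = 5*s/2 - sin(10*s)/4.
Then F(pi) - F(0) = (5*pi/2) - (0) = 5*pi/2.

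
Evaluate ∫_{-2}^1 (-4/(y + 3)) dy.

An antiderivative is F(y) = -4*log(y + 3).
Then F(1) - F(-2) = (-8*log(2)) - (0) = -8*log(2).

-8*log(2)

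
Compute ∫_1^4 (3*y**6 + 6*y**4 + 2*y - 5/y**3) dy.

9252927/1120

By the power rule, an antiderivative is F(y) = 3*y**7/7 + 6*y**5/5 + y**2 + 5/(2*y**2).
Then F(4) - F(1) = (9258671/1120) - (359/70) = 9252927/1120.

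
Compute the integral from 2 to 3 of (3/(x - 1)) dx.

log(8)

An antiderivative is F(x) = 3*log(x - 1).
Then F(3) - F(2) = (log(8)) - (0) = log(8).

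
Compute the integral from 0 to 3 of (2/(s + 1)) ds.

log(16)

An antiderivative is F(s) = 2*log(s + 1).
Then F(3) - F(0) = (log(16)) - (0) = log(16).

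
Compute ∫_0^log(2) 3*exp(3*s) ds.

7

Let u = exp(s), so du = exp(s) ds. When s = 0, u = 1; when s = log(2), u = 2.
The integral becomes 3·∫ u**2 du from 1 to 2, with antiderivative u**3.
Back in s: F(s) = exp(3*s).
Then F(log(2)) - F(0) = (8) - (1) = 7.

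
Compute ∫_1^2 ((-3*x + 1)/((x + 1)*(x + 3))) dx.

Factor the denominator: x**2 + 4*x + 3 = (x + 3)(x + 1).
Partial fractions: (-3*x + 1)/((x + 1)*(x + 3)) = -5/(x + 3) + 2/(x + 1).
An antiderivative is F(x) = 2*log(x + 1) - 5*log(x + 3).
Then F(2) - F(1) = (-5*log(5) + 2*log(3)) - (-8*log(2)) = -5*log(5) + 2*log(3) + 8*log(2).

-5*log(5) + 2*log(3) + 8*log(2)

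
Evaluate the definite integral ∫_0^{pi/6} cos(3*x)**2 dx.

Use the identity cos^2(3*x) = (1 + cos(6*x))/2.
An antiderivative is F(x) = x/2 + sin(6*x)/12.
Then F(pi/6) - F(0) = (pi/12) - (0) = pi/12.

pi/12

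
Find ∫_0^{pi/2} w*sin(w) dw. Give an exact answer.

1

Integrate by parts once (u = w, dv = sin(w) dw).
An antiderivative is F(w) = -w*cos(w) + sin(w).
Then F(pi/2) - F(0) = (1) - (0) = 1.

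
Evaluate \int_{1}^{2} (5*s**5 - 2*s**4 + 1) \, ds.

411/10

By the power rule, an antiderivative is F(s) = 5*s**6/6 - 2*s**5/5 + s.
Then F(2) - F(1) = (638/15) - (43/30) = 411/10.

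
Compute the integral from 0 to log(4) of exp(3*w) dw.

21

Let u = exp(w), so du = exp(w) dw. When w = 0, u = 1; when w = log(4), u = 4.
The integral becomes ∫ u**2 du from 1 to 4, with antiderivative u**3/3.
Back in w: F(w) = exp(3*w)/3.
Then F(log(4)) - F(0) = (64/3) - (1/3) = 21.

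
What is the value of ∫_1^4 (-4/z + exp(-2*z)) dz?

An antiderivative is F(z) = -4*log(z) - exp(-2*z)/2.
Then F(4) - F(1) = (-8*log(2) - exp(-8)/2) - (-exp(-2)/2) = (-16*exp(8)*log(2) - 1 + exp(6))*exp(-8)/2.

(-16*exp(8)*log(2) - 1 + exp(6))*exp(-8)/2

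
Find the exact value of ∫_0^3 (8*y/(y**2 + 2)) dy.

Let u = y**2 + 2, so du = 2*y dy. When y = 0, u = 2; when y = 3, u = 11.
The integral becomes 4·∫ 1/u du from 2 to 11, with antiderivative 4*log(u).
Back in y: F(y) = 4*log(y**2 + 2).
Then F(3) - F(0) = (4*log(11)) - (log(16)) = -4*log(2) + 4*log(11).

-4*log(2) + 4*log(11)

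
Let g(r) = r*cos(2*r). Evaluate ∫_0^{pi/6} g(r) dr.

Integrate by parts once (u = r, dv = cos(2*r) dr).
An antiderivative is F(r) = r*sin(2*r)/2 + cos(2*r)/4.
Then F(pi/6) - F(0) = (1/8 + sqrt(3)*pi/24) - (1/4) = -1/8 + sqrt(3)*pi/24.

-1/8 + sqrt(3)*pi/24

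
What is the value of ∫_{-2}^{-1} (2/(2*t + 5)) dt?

log(3)

An antiderivative is F(t) = log(2*t + 5).
Then F(-1) - F(-2) = (log(3)) - (0) = log(3).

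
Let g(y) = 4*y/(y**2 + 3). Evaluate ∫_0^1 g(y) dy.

Let u = y**2 + 3, so du = 2*y dy. When y = 0, u = 3; when y = 1, u = 4.
The integral becomes 2·∫ 1/u du from 3 to 4, with antiderivative 2*log(u).
Back in y: F(y) = 2*log(y**2 + 3).
Then F(1) - F(0) = (log(16)) - (log(9)) = log(16/9).

log(16/9)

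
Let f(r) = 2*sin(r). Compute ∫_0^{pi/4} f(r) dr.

An antiderivative is F(r) = -2*cos(r).
Then F(pi/4) - F(0) = (-sqrt(2)) - (-2) = 2 - sqrt(2).

2 - sqrt(2)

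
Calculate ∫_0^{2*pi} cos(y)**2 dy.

pi

Use the identity cos^2(y) = (1 + cos(2*y))/2.
An antiderivative is F(y) = y/2 + sin(2*y)/4.
Then F(2*pi) - F(0) = (pi) - (0) = pi.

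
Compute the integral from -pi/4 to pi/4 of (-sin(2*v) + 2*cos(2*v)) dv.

An antiderivative is F(v) = sin(2*v) + cos(2*v)/2.
Then F(pi/4) - F(-pi/4) = (1) - (-1) = 2.

2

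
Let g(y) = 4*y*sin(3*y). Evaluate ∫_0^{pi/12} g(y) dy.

sqrt(2)*(4 - pi)/18

Integrate by parts once (u = y, dv = 4*sin(3*y) dy).
An antiderivative is F(y) = -4*y*cos(3*y)/3 + 4*sin(3*y)/9.
Then F(pi/12) - F(0) = (sqrt(2)*(4 - pi)/18) - (0) = sqrt(2)*(4 - pi)/18.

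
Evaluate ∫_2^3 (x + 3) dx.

By the power rule, an antiderivative is F(x) = x**2/2 + 3*x.
Then F(3) - F(2) = (27/2) - (8) = 11/2.

11/2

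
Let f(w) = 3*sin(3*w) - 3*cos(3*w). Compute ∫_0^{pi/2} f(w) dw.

An antiderivative is F(w) = -sin(3*w) - cos(3*w).
Then F(pi/2) - F(0) = (1) - (-1) = 2.

2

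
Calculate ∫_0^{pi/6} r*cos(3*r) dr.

-1/9 + pi/18

Integrate by parts once (u = r, dv = cos(3*r) dr).
An antiderivative is F(r) = r*sin(3*r)/3 + cos(3*r)/9.
Then F(pi/6) - F(0) = (pi/18) - (1/9) = -1/9 + pi/18.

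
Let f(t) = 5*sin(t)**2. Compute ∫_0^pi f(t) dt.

5*pi/2

Use the identity sin^2(t) = (1 - cos(2*t))/2.
An antiderivative is F(t) = 5*t/2 - 5*sin(2*t)/4.
Then F(pi) - F(0) = (5*pi/2) - (0) = 5*pi/2.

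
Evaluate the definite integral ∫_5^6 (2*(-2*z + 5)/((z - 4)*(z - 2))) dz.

Factor the denominator: z**2 - 6*z + 8 = (z - 2)(z - 4).
Partial fractions: 2*(-2*z + 5)/((z - 4)*(z - 2)) = -1/(z - 2) - 3/(z - 4).
An antiderivative is F(z) = -3*log(z - 4) - log(z - 2).
Then F(6) - F(5) = (-log(32)) - (-log(3)) = log(3/32).

log(3/32)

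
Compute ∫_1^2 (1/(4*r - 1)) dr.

-log(3)/4 + log(7)/4

An antiderivative is F(r) = log(4*r - 1)/4.
Then F(2) - F(1) = (log(7)/4) - (log(3)/4) = -log(3)/4 + log(7)/4.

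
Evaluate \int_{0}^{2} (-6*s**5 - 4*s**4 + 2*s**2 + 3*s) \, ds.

-1174/15

By the power rule, an antiderivative is F(s) = -s**6 - 4*s**5/5 + 2*s**3/3 + 3*s**2/2.
Then F(2) - F(0) = (-1174/15) - (0) = -1174/15.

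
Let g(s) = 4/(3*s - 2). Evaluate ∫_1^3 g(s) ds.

An antiderivative is F(s) = 4*log(3*s - 2)/3.
Then F(3) - F(1) = (4*log(7)/3) - (0) = 4*log(7)/3.

4*log(7)/3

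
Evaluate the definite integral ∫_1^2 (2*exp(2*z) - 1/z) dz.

-exp(2) - log(2) + exp(4)

An antiderivative is F(z) = exp(2*z) - log(z).
Then F(2) - F(1) = (-log(2) + exp(4)) - (exp(2)) = -exp(2) - log(2) + exp(4).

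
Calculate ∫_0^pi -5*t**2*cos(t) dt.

Integrate by parts twice (u = t^2, dv = -5*cos(t) dt).
An antiderivative is F(t) = -5*t**2*sin(t) - 10*t*cos(t) + 10*sin(t).
Then F(pi) - F(0) = (10*pi) - (0) = 10*pi.

10*pi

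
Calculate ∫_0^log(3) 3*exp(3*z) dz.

26

Let u = exp(z), so du = exp(z) dz. When z = 0, u = 1; when z = log(3), u = 3.
The integral becomes 3·∫ u**2 du from 1 to 3, with antiderivative u**3.
Back in z: F(z) = exp(3*z).
Then F(log(3)) - F(0) = (27) - (1) = 26.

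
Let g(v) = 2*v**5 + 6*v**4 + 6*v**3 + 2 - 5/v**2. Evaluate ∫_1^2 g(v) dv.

401/5

By the power rule, an antiderivative is F(v) = v**6/3 + 6*v**5/5 + 3*v**4/2 + 2*v + 5/v.
Then F(2) - F(1) = (2707/30) - (301/30) = 401/5.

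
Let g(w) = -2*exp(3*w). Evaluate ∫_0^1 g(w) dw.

An antiderivative is F(w) = -2*exp(3*w)/3.
Then F(1) - F(0) = (-2*exp(3)/3) - (-2/3) = 2/3 - 2*exp(3)/3.

2/3 - 2*exp(3)/3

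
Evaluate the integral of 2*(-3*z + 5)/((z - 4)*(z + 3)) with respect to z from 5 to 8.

-4*log(11) + 8*log(2)

Factor the denominator: z**2 - z - 12 = (z + 3)(z - 4).
Partial fractions: 2*(-3*z + 5)/((z - 4)*(z + 3)) = -4/(z + 3) - 2/(z - 4).
An antiderivative is F(z) = -2*log(z - 4) - 4*log(z + 3).
Then F(8) - F(5) = (-4*log(11) - 4*log(2)) - (-12*log(2)) = -4*log(11) + 8*log(2).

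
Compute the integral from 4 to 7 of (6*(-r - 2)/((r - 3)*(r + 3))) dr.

Factor the denominator: r**2 - 9 = (r + 3)(r - 3).
Partial fractions: 6*(-r - 2)/((r - 3)*(r + 3)) = -1/(r + 3) - 5/(r - 3).
An antiderivative is F(r) = -5*log(r - 3) - log(r + 3).
Then F(7) - F(4) = (-11*log(2) - log(5)) - (-log(7)) = -11*log(2) - log(5) + log(7).

-11*log(2) - log(5) + log(7)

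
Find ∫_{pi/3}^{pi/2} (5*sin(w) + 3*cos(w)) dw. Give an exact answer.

An antiderivative is F(w) = 3*sin(w) - 5*cos(w).
Then F(pi/2) - F(pi/3) = (3) - (-5/2 + 3*sqrt(3)/2) = 11/2 - 3*sqrt(3)/2.

11/2 - 3*sqrt(3)/2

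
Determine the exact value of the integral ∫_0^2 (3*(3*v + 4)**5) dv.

Let u = 3*v + 4, so du = 3 dv. When v = 0, u = 4; when v = 2, u = 10.
The integral becomes ∫ u**5 du from 4 to 10, with antiderivative u**6/6.
Back in v: F(v) = (3*v + 4)**6/6.
Then F(2) - F(0) = (500000/3) - (2048/3) = 165984.

165984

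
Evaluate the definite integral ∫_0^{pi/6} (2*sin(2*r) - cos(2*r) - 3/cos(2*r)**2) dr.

1/2 - 7*sqrt(3)/4

An antiderivative is F(r) = -sin(2*r)/2 - cos(2*r) - 3*tan(2*r)/2.
Then F(pi/6) - F(0) = (-7*sqrt(3)/4 - 1/2) - (-1) = 1/2 - 7*sqrt(3)/4.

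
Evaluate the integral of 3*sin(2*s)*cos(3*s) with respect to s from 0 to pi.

Use the identity sin(2*s)cos(3*s) = [sin(5*s) + sin(-s)]/2.
An antiderivative is F(s) = 3*cos(s)/2 - 3*cos(5*s)/10.
Then F(pi) - F(0) = (-6/5) - (6/5) = -12/5.

-12/5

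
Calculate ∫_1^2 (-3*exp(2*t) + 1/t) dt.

An antiderivative is F(t) = -3*exp(2*t)/2 + log(t).
Then F(2) - F(1) = (-3*exp(4)/2 + log(2)) - (-3*exp(2)/2) = -3*exp(4)/2 + log(2) + 3*exp(2)/2.

-3*exp(4)/2 + log(2) + 3*exp(2)/2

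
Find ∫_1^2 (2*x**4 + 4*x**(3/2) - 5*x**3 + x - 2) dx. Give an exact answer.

By the power rule, an antiderivative is F(x) = 8*x**(5/2)/5 + 2*x**5/5 - 5*x**4/4 + x**2/2 - 2*x.
Then F(2) - F(1) = (-46/5 + 32*sqrt(2)/5) - (-3/4) = -169/20 + 32*sqrt(2)/5.

-169/20 + 32*sqrt(2)/5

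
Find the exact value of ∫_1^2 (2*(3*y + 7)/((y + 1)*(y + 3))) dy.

-8*log(2) + 2*log(5) + 4*log(3)

Factor the denominator: y**2 + 4*y + 3 = (y + 3)(y + 1).
Partial fractions: 2*(3*y + 7)/((y + 1)*(y + 3)) = 2/(y + 3) + 4/(y + 1).
An antiderivative is F(y) = 4*log(y + 1) + 2*log(y + 3).
Then F(2) - F(1) = (2*log(5) + 4*log(3)) - (8*log(2)) = -8*log(2) + 2*log(5) + 4*log(3).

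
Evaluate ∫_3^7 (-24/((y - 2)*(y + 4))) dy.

-4*log(7) - 4*log(5) + 4*log(11)

Factor the denominator: y**2 + 2*y - 8 = (y + 4)(y - 2).
Partial fractions: -24/((y - 2)*(y + 4)) = 4/(y + 4) - 4/(y - 2).
An antiderivative is F(y) = -4*log(y - 2) + 4*log(y + 4).
Then F(7) - F(3) = (-4*log(5) + 4*log(11)) - (4*log(7)) = -4*log(7) - 4*log(5) + 4*log(11).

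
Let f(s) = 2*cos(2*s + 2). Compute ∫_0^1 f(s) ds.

-sin(2) + sin(4)

Let u = 2*s + 2, so du = 2 ds. When s = 0, u = 2; when s = 1, u = 4.
The integral becomes ∫ cos(u) du from 2 to 4, with antiderivative sin(u).
Back in s: F(s) = sin(2*s + 2).
Then F(1) - F(0) = (sin(4)) - (sin(2)) = -sin(2) + sin(4).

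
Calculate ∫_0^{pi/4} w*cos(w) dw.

-1 + sqrt(2)*pi/8 + sqrt(2)/2

Integrate by parts once (u = w, dv = cos(w) dw).
An antiderivative is F(w) = w*sin(w) + cos(w).
Then F(pi/4) - F(0) = (sqrt(2)*(pi + 4)/8) - (1) = -1 + sqrt(2)*pi/8 + sqrt(2)/2.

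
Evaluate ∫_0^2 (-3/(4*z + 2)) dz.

An antiderivative is F(z) = -3*log(4*z + 2)/4.
Then F(2) - F(0) = (-3*log(10)/4) - (-3*log(2)/4) = -3*log(5)/4.

-3*log(5)/4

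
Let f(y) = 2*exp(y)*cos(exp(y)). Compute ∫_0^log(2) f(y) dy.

-2*sin(1) + 2*sin(2)

Let u = exp(y), so du = exp(y) dy. When y = 0, u = 1; when y = log(2), u = 2.
The integral becomes 2·∫ cos(u) du from 1 to 2, with antiderivative 2*sin(u).
Back in y: F(y) = 2*sin(exp(y)).
Then F(log(2)) - F(0) = (2*sin(2)) - (2*sin(1)) = -2*sin(1) + 2*sin(2).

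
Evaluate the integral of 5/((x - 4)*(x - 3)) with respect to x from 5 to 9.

Factor the denominator: x**2 - 7*x + 12 = (x - 3)(x - 4).
Partial fractions: 5/((x - 4)*(x - 3)) = -5/(x - 3) + 5/(x - 4).
An antiderivative is F(x) = 5*log(x - 4) - 5*log(x - 3).
Then F(9) - F(5) = (-5*log(3) - 5*log(2) + 5*log(5)) - (-log(32)) = -5*log(3) + 5*log(5).

-5*log(3) + 5*log(5)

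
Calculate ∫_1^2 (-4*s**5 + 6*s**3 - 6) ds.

-51/2

By the power rule, an antiderivative is F(s) = -2*s**6/3 + 3*s**4/2 - 6*s.
Then F(2) - F(1) = (-92/3) - (-31/6) = -51/2.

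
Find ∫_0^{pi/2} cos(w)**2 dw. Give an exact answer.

pi/4

Use the identity cos^2(w) = (1 + cos(2*w))/2.
An antiderivative is F(w) = w/2 + sin(2*w)/4.
Then F(pi/2) - F(0) = (pi/4) - (0) = pi/4.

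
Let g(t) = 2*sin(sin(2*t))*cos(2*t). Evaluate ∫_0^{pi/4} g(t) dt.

Let u = sin(2*t), so du = 2*cos(2*t) dt. When t = 0, u = 0; when t = pi/4, u = 1.
The integral becomes ∫ sin(u) du from 0 to 1, with antiderivative -cos(u).
Back in t: F(t) = -cos(sin(2*t)).
Then F(pi/4) - F(0) = (-cos(1)) - (-1) = 1 - cos(1).

1 - cos(1)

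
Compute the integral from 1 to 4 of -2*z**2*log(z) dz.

Integrate by parts once (u = ln z, dv = -2*z**2 dz).
An antiderivative is F(z) = -2*z**3*(3*log(z) - 1)/9.
Then F(4) - F(1) = (128/9 - 256*log(2)/3) - (2/9) = 14 - 256*log(2)/3.

14 - 256*log(2)/3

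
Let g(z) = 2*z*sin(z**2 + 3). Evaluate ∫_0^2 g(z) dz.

cos(3) - cos(7)

Let u = z**2 + 3, so du = 2*z dz. When z = 0, u = 3; when z = 2, u = 7.
The integral becomes ∫ sin(u) du from 3 to 7, with antiderivative -cos(u).
Back in z: F(z) = -cos(z**2 + 3).
Then F(2) - F(0) = (-cos(7)) - (-cos(3)) = cos(3) - cos(7).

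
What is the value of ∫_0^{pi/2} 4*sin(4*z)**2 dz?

pi

Use the identity sin^2(4*z) = (1 - cos(8*z))/2.
An antiderivative is F(z) = 2*z - sin(8*z)/4.
Then F(pi/2) - F(0) = (pi) - (0) = pi.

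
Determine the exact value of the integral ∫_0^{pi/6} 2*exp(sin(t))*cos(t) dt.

-2 + 2*exp(1/2)

Let u = sin(t), so du = cos(t) dt. When t = 0, u = 0; when t = pi/6, u = 1/2.
The integral becomes 2·∫ exp(u) du from 0 to 1/2, with antiderivative 2*exp(u).
Back in t: F(t) = 2*exp(sin(t)).
Then F(pi/6) - F(0) = (2*exp(1/2)) - (2) = -2 + 2*exp(1/2).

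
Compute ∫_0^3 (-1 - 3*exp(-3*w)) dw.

-4 + exp(-9)

An antiderivative is F(w) = -w + exp(-3*w).
Then F(3) - F(0) = (-3 + exp(-9)) - (1) = -4 + exp(-9).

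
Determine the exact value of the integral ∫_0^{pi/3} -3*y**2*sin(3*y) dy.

4/9 - pi**2/9

Integrate by parts twice (u = y^2, dv = -3*sin(3*y) dy).
An antiderivative is F(y) = y**2*cos(3*y) - 2*y*sin(3*y)/3 - 2*cos(3*y)/9.
Then F(pi/3) - F(0) = (2/9 - pi**2/9) - (-2/9) = 4/9 - pi**2/9.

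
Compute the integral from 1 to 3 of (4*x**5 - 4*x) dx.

1408/3

By the power rule, an antiderivative is F(x) = 2*x**6/3 - 2*x**2.
Then F(3) - F(1) = (468) - (-4/3) = 1408/3.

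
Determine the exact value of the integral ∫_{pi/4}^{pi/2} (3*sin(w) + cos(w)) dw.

1 + sqrt(2)

An antiderivative is F(w) = sin(w) - 3*cos(w).
Then F(pi/2) - F(pi/4) = (1) - (-sqrt(2)) = 1 + sqrt(2).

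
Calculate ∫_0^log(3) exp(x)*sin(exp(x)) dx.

cos(1) - cos(3)

Let u = exp(x), so du = exp(x) dx. When x = 0, u = 1; when x = log(3), u = 3.
The integral becomes ∫ sin(u) du from 1 to 3, with antiderivative -cos(u).
Back in x: F(x) = -cos(exp(x)).
Then F(log(3)) - F(0) = (-cos(3)) - (-cos(1)) = cos(1) - cos(3).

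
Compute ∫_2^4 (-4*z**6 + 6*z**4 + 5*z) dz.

-282406/35

By the power rule, an antiderivative is F(z) = -4*z**7/7 + 6*z**5/5 + 5*z**2/2.
Then F(4) - F(2) = (-283272/35) - (-866/35) = -282406/35.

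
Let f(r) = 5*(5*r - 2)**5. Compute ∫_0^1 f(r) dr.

Let u = 5*r - 2, so du = 5 dr. When r = 0, u = -2; when r = 1, u = 3.
The integral becomes ∫ u**5 du from -2 to 3, with antiderivative u**6/6.
Back in r: F(r) = (5*r - 2)**6/6.
Then F(1) - F(0) = (243/2) - (32/3) = 665/6.

665/6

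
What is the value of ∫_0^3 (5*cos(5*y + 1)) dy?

-sin(1) + sin(16)

Let u = 5*y + 1, so du = 5 dy. When y = 0, u = 1; when y = 3, u = 16.
The integral becomes ∫ cos(u) du from 1 to 16, with antiderivative sin(u).
Back in y: F(y) = sin(5*y + 1).
Then F(3) - F(0) = (sin(16)) - (sin(1)) = -sin(1) + sin(16).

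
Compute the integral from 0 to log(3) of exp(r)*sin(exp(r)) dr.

Let u = exp(r), so du = exp(r) dr. When r = 0, u = 1; when r = log(3), u = 3.
The integral becomes ∫ sin(u) du from 1 to 3, with antiderivative -cos(u).
Back in r: F(r) = -cos(exp(r)).
Then F(log(3)) - F(0) = (-cos(3)) - (-cos(1)) = cos(1) - cos(3).

cos(1) - cos(3)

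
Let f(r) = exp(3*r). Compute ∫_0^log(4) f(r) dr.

Let u = exp(r), so du = exp(r) dr. When r = 0, u = 1; when r = log(4), u = 4.
The integral becomes ∫ u**2 du from 1 to 4, with antiderivative u**3/3.
Back in r: F(r) = exp(3*r)/3.
Then F(log(4)) - F(0) = (64/3) - (1/3) = 21.

21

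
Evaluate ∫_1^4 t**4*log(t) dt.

Integrate by parts once (u = ln t, dv = t**4 dt).
An antiderivative is F(t) = t**5*(5*log(t) - 1)/25.
Then F(4) - F(1) = (-1024/25 + 2048*log(2)/5) - (-1/25) = -1023/25 + 2048*log(2)/5.

-1023/25 + 2048*log(2)/5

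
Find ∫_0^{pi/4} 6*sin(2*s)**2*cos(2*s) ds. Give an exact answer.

Let u = sin(2*s), so du = 2*cos(2*s) ds. When s = 0, u = 0; when s = pi/4, u = 1.
The integral becomes 3·∫ u**2 du from 0 to 1, with antiderivative u**3.
Back in s: F(s) = sin(2*s)**3.
Then F(pi/4) - F(0) = (1) - (0) = 1.

1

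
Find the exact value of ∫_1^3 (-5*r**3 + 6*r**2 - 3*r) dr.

By the power rule, an antiderivative is F(r) = -5*r**4/4 + 2*r**3 - 3*r**2/2.
Then F(3) - F(1) = (-243/4) - (-3/4) = -60.

-60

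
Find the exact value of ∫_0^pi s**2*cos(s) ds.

Integrate by parts twice (u = s^2, dv = cos(s) ds).
An antiderivative is F(s) = s**2*sin(s) + 2*s*cos(s) - 2*sin(s).
Then F(pi) - F(0) = (-2*pi) - (0) = -2*pi.

-2*pi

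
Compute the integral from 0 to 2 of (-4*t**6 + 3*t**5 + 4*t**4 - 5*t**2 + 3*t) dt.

By the power rule, an antiderivative is F(t) = -4*t**7/7 + t**6/2 + 4*t**5/5 - 5*t**3/3 + 3*t**2/2.
Then F(2) - F(0) = (-2402/105) - (0) = -2402/105.

-2402/105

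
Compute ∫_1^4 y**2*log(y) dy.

-7 + 128*log(2)/3

Integrate by parts once (u = ln y, dv = y**2 dy).
An antiderivative is F(y) = y**3*(3*log(y) - 1)/9.
Then F(4) - F(1) = (-64/9 + 128*log(2)/3) - (-1/9) = -7 + 128*log(2)/3.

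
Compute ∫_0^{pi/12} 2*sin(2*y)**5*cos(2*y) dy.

Let u = sin(2*y), so du = 2*cos(2*y) dy. When y = 0, u = 0; when y = pi/12, u = 1/2.
The integral becomes ∫ u**5 du from 0 to 1/2, with antiderivative u**6/6.
Back in y: F(y) = sin(2*y)**6/6.
Then F(pi/12) - F(0) = (1/384) - (0) = 1/384.

1/384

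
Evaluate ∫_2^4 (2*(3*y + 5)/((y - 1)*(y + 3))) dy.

-2*log(5) + 2*log(7) + 4*log(3)

Factor the denominator: y**2 + 2*y - 3 = (y + 3)(y - 1).
Partial fractions: 2*(3*y + 5)/((y - 1)*(y + 3)) = 2/(y + 3) + 4/(y - 1).
An antiderivative is F(y) = 4*log(y - 1) + 2*log(y + 3).
Then F(4) - F(2) = (2*log(7) + 4*log(3)) - (log(25)) = -2*log(5) + 2*log(7) + 4*log(3).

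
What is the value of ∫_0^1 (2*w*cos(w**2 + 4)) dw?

sin(5) - sin(4)

Let u = w**2 + 4, so du = 2*w dw. When w = 0, u = 4; when w = 1, u = 5.
The integral becomes ∫ cos(u) du from 4 to 5, with antiderivative sin(u).
Back in w: F(w) = sin(w**2 + 4).
Then F(1) - F(0) = (sin(5)) - (sin(4)) = sin(5) - sin(4).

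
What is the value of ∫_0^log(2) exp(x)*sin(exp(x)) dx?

-cos(2) + cos(1)

Let u = exp(x), so du = exp(x) dx. When x = 0, u = 1; when x = log(2), u = 2.
The integral becomes ∫ sin(u) du from 1 to 2, with antiderivative -cos(u).
Back in x: F(x) = -cos(exp(x)).
Then F(log(2)) - F(0) = (-cos(2)) - (-cos(1)) = -cos(2) + cos(1).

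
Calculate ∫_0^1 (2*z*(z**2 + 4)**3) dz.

Let u = z**2 + 4, so du = 2*z dz. When z = 0, u = 4; when z = 1, u = 5.
The integral becomes ∫ u**3 du from 4 to 5, with antiderivative u**4/4.
Back in z: F(z) = (z**2 + 4)**4/4.
Then F(1) - F(0) = (625/4) - (64) = 369/4.

369/4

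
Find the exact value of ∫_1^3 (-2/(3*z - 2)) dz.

An antiderivative is F(z) = -2*log(3*z - 2)/3.
Then F(3) - F(1) = (-2*log(7)/3) - (0) = -2*log(7)/3.

-2*log(7)/3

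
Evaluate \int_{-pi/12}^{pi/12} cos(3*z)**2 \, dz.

1/6 + pi/12

Use the identity cos^2(3*z) = (1 + cos(6*z))/2.
An antiderivative is F(z) = z/2 + sin(6*z)/12.
Then F(pi/12) - F(-pi/12) = (1/12 + pi/24) - (-pi/24 - 1/12) = 1/6 + pi/12.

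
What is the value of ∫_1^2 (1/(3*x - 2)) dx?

2*log(2)/3

An antiderivative is F(x) = log(3*x - 2)/3.
Then F(2) - F(1) = (2*log(2)/3) - (0) = 2*log(2)/3.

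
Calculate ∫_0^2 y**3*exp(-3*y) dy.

Integrate by parts 3 times (u = y^3, dv = exp(-3*y) dy).
An antiderivative is F(y) = (-9*y**3 - 9*y**2 - 6*y - 2)*exp(-3*y)/27.
Then F(2) - F(0) = (-122*exp(-6)/27) - (-2/27) = 2/27 - 122*exp(-6)/27.

2/27 - 122*exp(-6)/27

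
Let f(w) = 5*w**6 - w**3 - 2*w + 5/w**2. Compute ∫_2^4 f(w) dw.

323139/28

By the power rule, an antiderivative is F(w) = 5*w**7/7 - w**4/4 - w**2 - 5/w.
Then F(4) - F(2) = (325405/28) - (1133/14) = 323139/28.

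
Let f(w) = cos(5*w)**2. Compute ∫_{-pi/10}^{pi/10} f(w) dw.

pi/10

Use the identity cos^2(5*w) = (1 + cos(10*w))/2.
An antiderivative is F(w) = w/2 + sin(10*w)/20.
Then F(pi/10) - F(-pi/10) = (pi/20) - (-pi/20) = pi/10.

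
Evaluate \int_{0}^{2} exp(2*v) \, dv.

-1/2 + exp(4)/2

An antiderivative is F(v) = exp(2*v)/2.
Then F(2) - F(0) = (exp(4)/2) - (1/2) = -1/2 + exp(4)/2.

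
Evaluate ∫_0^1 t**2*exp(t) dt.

-2 + E

Integrate by parts twice (u = t^2, dv = exp(t) dt).
An antiderivative is F(t) = (t**2 - 2*t + 2)*exp(t).
Then F(1) - F(0) = (E) - (2) = -2 + E.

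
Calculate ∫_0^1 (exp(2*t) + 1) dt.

1/2 + exp(2)/2

An antiderivative is F(t) = exp(2*t)/2 + t.
Then F(1) - F(0) = (1 + exp(2)/2) - (1/2) = 1/2 + exp(2)/2.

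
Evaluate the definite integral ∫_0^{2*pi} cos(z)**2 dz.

pi

Use the identity cos^2(z) = (1 + cos(2*z))/2.
An antiderivative is F(z) = z/2 + sin(2*z)/4.
Then F(2*pi) - F(0) = (pi) - (0) = pi.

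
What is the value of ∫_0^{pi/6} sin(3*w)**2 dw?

pi/12

Use the identity sin^2(3*w) = (1 - cos(6*w))/2.
An antiderivative is F(w) = w/2 - sin(6*w)/12.
Then F(pi/6) - F(0) = (pi/12) - (0) = pi/12.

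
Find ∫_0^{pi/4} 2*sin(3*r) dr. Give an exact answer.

An antiderivative is F(r) = -2*cos(3*r)/3.
Then F(pi/4) - F(0) = (sqrt(2)/3) - (-2/3) = sqrt(2)/3 + 2/3.

sqrt(2)/3 + 2/3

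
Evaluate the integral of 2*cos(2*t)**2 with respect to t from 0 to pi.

pi

Use the identity cos^2(2*t) = (1 + cos(4*t))/2.
An antiderivative is F(t) = t + sin(4*t)/4.
Then F(pi) - F(0) = (pi) - (0) = pi.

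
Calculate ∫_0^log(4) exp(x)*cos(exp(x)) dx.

Let u = exp(x), so du = exp(x) dx. When x = 0, u = 1; when x = log(4), u = 4.
The integral becomes ∫ cos(u) du from 1 to 4, with antiderivative sin(u).
Back in x: F(x) = sin(exp(x)).
Then F(log(4)) - F(0) = (sin(4)) - (sin(1)) = -sin(1) + sin(4).

-sin(1) + sin(4)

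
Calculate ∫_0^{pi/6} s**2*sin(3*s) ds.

-2/27 + pi/27

Integrate by parts twice (u = s^2, dv = sin(3*s) ds).
An antiderivative is F(s) = -s**2*cos(3*s)/3 + 2*s*sin(3*s)/9 + 2*cos(3*s)/27.
Then F(pi/6) - F(0) = (pi/27) - (2/27) = -2/27 + pi/27.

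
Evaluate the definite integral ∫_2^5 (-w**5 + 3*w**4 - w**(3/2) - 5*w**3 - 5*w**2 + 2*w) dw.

By the power rule, an antiderivative is F(w) = -w**6/6 - 2*w**(5/2)/5 + 3*w**5/5 - 5*w**4/4 - 5*w**3/3 + w**2.
Then F(5) - F(2) = (-6775/4 - 10*sqrt(5)) - (-104/5 - 8*sqrt(2)/5) = -33459/20 - 10*sqrt(5) + 8*sqrt(2)/5.

-33459/20 - 10*sqrt(5) + 8*sqrt(2)/5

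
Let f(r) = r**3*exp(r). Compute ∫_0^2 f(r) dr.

Integrate by parts 3 times (u = r^3, dv = exp(r) dr).
An antiderivative is F(r) = (r**3 - 3*r**2 + 6*r - 6)*exp(r).
Then F(2) - F(0) = (2*exp(2)) - (-6) = 6 + 2*exp(2).

6 + 2*exp(2)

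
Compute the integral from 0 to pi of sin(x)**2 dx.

pi/2

Use the identity sin^2(x) = (1 - cos(2*x))/2.
An antiderivative is F(x) = x/2 - sin(2*x)/4.
Then F(pi) - F(0) = (pi/2) - (0) = pi/2.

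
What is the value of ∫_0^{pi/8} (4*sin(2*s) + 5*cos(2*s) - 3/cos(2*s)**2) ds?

An antiderivative is F(s) = 5*sin(2*s)/2 - 2*cos(2*s) - 3*tan(2*s)/2.
Then F(pi/8) - F(0) = (-3/2 + sqrt(2)/4) - (-2) = sqrt(2)/4 + 1/2.

sqrt(2)/4 + 1/2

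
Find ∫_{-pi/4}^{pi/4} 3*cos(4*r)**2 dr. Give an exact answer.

3*pi/4

Use the identity cos^2(4*r) = (1 + cos(8*r))/2.
An antiderivative is F(r) = 3*r/2 + 3*sin(8*r)/16.
Then F(pi/4) - F(-pi/4) = (3*pi/8) - (-3*pi/8) = 3*pi/4.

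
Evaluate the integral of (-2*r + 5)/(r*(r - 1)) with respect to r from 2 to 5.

Factor the denominator: r**2 - r = r(r - 1).
Partial fractions: (-2*r + 5)/(r*(r - 1)) = -5/r + 3/(r - 1).
An antiderivative is F(r) = -5*log(r) + 3*log(r - 1).
Then F(5) - F(2) = (-5*log(5) + 6*log(2)) - (-log(32)) = -5*log(5) + 11*log(2).

-5*log(5) + 11*log(2)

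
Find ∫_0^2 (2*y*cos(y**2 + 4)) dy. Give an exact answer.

-sin(4) + sin(8)

Let u = y**2 + 4, so du = 2*y dy. When y = 0, u = 4; when y = 2, u = 8.
The integral becomes ∫ cos(u) du from 4 to 8, with antiderivative sin(u).
Back in y: F(y) = sin(y**2 + 4).
Then F(2) - F(0) = (sin(8)) - (sin(4)) = -sin(4) + sin(8).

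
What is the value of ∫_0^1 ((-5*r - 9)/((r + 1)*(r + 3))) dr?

-8*log(2) + 3*log(3)

Factor the denominator: r**2 + 4*r + 3 = (r + 3)(r + 1).
Partial fractions: (-5*r - 9)/((r + 1)*(r + 3)) = -3/(r + 3) - 2/(r + 1).
An antiderivative is F(r) = -2*log(r + 1) - 3*log(r + 3).
Then F(1) - F(0) = (-8*log(2)) - (-log(27)) = -8*log(2) + 3*log(3).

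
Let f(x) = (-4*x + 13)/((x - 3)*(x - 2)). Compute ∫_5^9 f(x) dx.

-5*log(7) + 6*log(3)

Factor the denominator: x**2 - 5*x + 6 = (x - 2)(x - 3).
Partial fractions: (-4*x + 13)/((x - 3)*(x - 2)) = -5/(x - 2) + 1/(x - 3).
An antiderivative is F(x) = log(x - 3) - 5*log(x - 2).
Then F(9) - F(5) = (-5*log(7) + log(2) + log(3)) - (-5*log(3) + log(2)) = -5*log(7) + 6*log(3).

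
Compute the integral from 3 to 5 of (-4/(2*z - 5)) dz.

An antiderivative is F(z) = -2*log(2*z - 5).
Then F(5) - F(3) = (-log(25)) - (0) = -log(25).

-log(25)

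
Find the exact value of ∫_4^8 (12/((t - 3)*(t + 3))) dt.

-2*log(11) + 2*log(5) + 2*log(7)

Factor the denominator: t**2 - 9 = (t + 3)(t - 3).
Partial fractions: 12/((t - 3)*(t + 3)) = -2/(t + 3) + 2/(t - 3).
An antiderivative is F(t) = 2*log(t - 3) - 2*log(t + 3).
Then F(8) - F(4) = (-2*log(11) + 2*log(5)) - (-log(49)) = -2*log(11) + 2*log(5) + 2*log(7).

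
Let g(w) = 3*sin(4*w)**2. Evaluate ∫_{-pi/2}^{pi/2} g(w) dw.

3*pi/2

Use the identity sin^2(4*w) = (1 - cos(8*w))/2.
An antiderivative is F(w) = 3*w/2 - 3*sin(8*w)/16.
Then F(pi/2) - F(-pi/2) = (3*pi/4) - (-3*pi/4) = 3*pi/2.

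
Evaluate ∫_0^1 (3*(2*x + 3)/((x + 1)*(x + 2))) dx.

Factor the denominator: x**2 + 3*x + 2 = (x + 2)(x + 1).
Partial fractions: 3*(2*x + 3)/((x + 1)*(x + 2)) = 3/(x + 2) + 3/(x + 1).
An antiderivative is F(x) = 3*log(x + 1) + 3*log(x + 2).
Then F(1) - F(0) = (3*log(2) + 3*log(3)) - (log(8)) = log(27).

log(27)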